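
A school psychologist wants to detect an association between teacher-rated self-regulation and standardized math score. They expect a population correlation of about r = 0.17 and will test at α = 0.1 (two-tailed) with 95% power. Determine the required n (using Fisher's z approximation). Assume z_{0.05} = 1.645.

Fisher's z: C = ½·ln((1+r)/(1−r)) = ½·ln(1.4096) = 0.1717.
n = ((z_{α/2} + z_β)/C)² + 3.
(1.645 + 1.645) / 0.1717 = 3.290 / 0.1717 = 19.161.
n = 19.161² + 3 = 367.16 + 3 = 370.2.
Round up.

n = 371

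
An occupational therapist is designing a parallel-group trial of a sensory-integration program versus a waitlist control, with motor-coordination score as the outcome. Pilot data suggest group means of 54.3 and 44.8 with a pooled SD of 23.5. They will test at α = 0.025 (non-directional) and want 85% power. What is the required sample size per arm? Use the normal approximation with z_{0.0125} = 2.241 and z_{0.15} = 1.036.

n = 132 per group

Cohen's d = |M₁ − M₂| / SD_pooled = |54.3 − 44.8| / 23.5 = 9.5 / 23.5 = 0.404.
For two independent groups with equal n: n = 2·((z_{α/2} + z_β) / d)².
z_{α/2} + z_β = 2.241 + 1.036 = 3.277.
n = 2 × (3.277 / 0.404)² = 2 × 8.111² = 2 × 65.79 = 131.6.
Round up to the next whole participant.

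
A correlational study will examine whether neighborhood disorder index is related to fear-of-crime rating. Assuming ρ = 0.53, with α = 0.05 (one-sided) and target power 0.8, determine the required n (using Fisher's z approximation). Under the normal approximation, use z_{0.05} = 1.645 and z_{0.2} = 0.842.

Fisher's z: C = ½·ln((1+r)/(1−r)) = ½·ln(3.2553) = 0.5901.
n = ((z_{α} + z_β)/C)² + 3.
(1.645 + 0.842) / 0.5901 = 2.487 / 0.5901 = 4.215.
n = 4.215² + 3 = 17.76 + 3 = 20.8.
Round up.

n = 21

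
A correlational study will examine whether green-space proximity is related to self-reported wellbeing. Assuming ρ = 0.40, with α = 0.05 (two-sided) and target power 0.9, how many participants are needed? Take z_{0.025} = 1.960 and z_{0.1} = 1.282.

Fisher's z: C = ½·ln((1+r)/(1−r)) = ½·ln(2.3333) = 0.4236.
n = ((z_{α/2} + z_β)/C)² + 3.
(1.960 + 1.282) / 0.4236 = 3.242 / 0.4236 = 7.653.
n = 7.653² + 3 = 58.58 + 3 = 61.6.
Round up.

n = 62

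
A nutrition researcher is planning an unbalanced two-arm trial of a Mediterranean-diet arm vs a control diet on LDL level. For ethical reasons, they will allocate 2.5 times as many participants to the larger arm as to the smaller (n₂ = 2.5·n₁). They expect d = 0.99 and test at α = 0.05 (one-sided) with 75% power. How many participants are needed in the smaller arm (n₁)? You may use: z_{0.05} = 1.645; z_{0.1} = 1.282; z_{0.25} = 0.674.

n₁ = 8

With allocation ratio k = n₂/n₁ = 2.5, Var(x̄₁−x̄₂) = σ²(1/n₁ + 1/(k·n₁)) = σ²·(k+1)/(k·n₁).
So n₁ = (1 + 1/k)·((z_{α} + z_β)/d)² = 1.400 × (2.319/0.99)².
n₁ = 1.400 × 5.49 = 7.7.
Round up: n₁ = 8, giving n₂ = 2.5 × 8 = 20.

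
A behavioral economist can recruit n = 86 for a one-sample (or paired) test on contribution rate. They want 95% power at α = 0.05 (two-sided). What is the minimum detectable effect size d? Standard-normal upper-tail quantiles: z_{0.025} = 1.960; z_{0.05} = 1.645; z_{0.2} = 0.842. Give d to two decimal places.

For a single sample (or paired design) of n = 86: d_min = (z_{α/2} + z_β)/√n.
z-sum = 1.960 + 1.645 = 3.605.
d_min = 3.605 / √86 = 3.605 / 9.274 = 0.389.

d_min ≈ 0.39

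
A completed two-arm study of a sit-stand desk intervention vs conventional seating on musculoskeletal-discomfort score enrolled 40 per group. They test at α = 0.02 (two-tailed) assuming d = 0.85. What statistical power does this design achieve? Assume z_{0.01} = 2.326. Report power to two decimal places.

power ≈ 0.93

For two equal groups, power = Φ(d·√(n/2) − z_{α/2}).
d·√(n/2) = 0.85 × √(40/2) = 0.85 × 4.472 = 3.801.
z_β = 3.801 − 2.326 = 1.475.
Power = Φ(1.475) = 0.930.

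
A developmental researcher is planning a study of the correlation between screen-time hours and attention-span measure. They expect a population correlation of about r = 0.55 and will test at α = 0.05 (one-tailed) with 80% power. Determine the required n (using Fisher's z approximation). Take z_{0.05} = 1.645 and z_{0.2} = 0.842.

Fisher's z: C = ½·ln((1+r)/(1−r)) = ½·ln(3.4444) = 0.6184.
n = ((z_{α} + z_β)/C)² + 3.
(1.645 + 0.842) / 0.6184 = 2.487 / 0.6184 = 4.022.
n = 4.022² + 3 = 16.17 + 3 = 19.2.
Round up.

n = 20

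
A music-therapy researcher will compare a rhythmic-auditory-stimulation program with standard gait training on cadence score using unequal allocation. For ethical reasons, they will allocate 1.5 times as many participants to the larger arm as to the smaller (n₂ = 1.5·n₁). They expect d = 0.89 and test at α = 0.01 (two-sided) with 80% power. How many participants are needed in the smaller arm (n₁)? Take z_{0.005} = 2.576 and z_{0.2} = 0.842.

n₁ = 25

With allocation ratio k = n₂/n₁ = 1.5, Var(x̄₁−x̄₂) = σ²(1/n₁ + 1/(k·n₁)) = σ²·(k+1)/(k·n₁).
So n₁ = (1 + 1/k)·((z_{α/2} + z_β)/d)² = 1.667 × (3.418/0.89)².
n₁ = 1.667 × 14.75 = 24.6.
Round up: n₁ = 25, giving n₂ = ⌈1.5 × 25⌉ = ⌈37.5⌉ = 38.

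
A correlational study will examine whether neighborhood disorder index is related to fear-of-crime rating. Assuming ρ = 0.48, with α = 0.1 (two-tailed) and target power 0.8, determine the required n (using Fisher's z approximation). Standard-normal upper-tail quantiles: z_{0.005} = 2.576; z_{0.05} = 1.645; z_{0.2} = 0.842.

n = 26

Fisher's z: C = ½·ln((1+r)/(1−r)) = ½·ln(2.8462) = 0.5230.
n = ((z_{α/2} + z_β)/C)² + 3.
(1.645 + 0.842) / 0.5230 = 2.487 / 0.5230 = 4.755.
n = 4.755² + 3 = 22.61 + 3 = 25.6.
Round up.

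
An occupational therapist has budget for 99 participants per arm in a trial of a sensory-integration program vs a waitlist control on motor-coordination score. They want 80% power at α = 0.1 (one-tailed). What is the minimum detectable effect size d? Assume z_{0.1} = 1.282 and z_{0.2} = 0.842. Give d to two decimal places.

d_min ≈ 0.30

For two independent groups of n = 99 each: d_min = (z_{α} + z_β)·√(2/n).
z-sum = 1.282 + 0.842 = 2.124.
d_min = 2.124 × √(2/99) = 2.124 × 0.1421 = 0.302.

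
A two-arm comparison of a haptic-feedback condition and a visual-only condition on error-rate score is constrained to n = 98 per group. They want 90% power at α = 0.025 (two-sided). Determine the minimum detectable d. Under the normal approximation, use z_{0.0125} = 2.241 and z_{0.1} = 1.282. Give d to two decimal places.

d_min ≈ 0.50

For two independent groups of n = 98 each: d_min = (z_{α/2} + z_β)·√(2/n).
z-sum = 2.241 + 1.282 = 3.523.
d_min = 3.523 × √(2/98) = 3.523 × 0.1429 = 0.503.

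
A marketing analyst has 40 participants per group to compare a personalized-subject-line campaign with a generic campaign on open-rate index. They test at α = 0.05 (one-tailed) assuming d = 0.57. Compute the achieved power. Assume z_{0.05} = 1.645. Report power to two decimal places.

power ≈ 0.82

For two equal groups, power = Φ(d·√(n/2) − z_{α}).
d·√(n/2) = 0.57 × √(40/2) = 0.57 × 4.472 = 2.549.
z_β = 2.549 − 1.645 = 0.904.
Power = Φ(0.904) = 0.817.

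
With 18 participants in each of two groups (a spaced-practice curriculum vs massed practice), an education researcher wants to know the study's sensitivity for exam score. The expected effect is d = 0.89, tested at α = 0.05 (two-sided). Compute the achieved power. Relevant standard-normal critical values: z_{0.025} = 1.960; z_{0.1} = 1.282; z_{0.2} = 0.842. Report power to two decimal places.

power ≈ 0.76

For two equal groups, power = Φ(d·√(n/2) − z_{α/2}).
d·√(n/2) = 0.89 × √(18/2) = 0.89 × 3.000 = 2.670.
z_β = 2.670 − 1.960 = 0.710.
Power = Φ(0.710) = 0.761.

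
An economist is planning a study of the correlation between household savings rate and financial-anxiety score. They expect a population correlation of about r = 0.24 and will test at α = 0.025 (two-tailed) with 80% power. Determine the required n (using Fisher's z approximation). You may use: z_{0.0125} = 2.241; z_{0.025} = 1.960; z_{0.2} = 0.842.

Fisher's z: C = ½·ln((1+r)/(1−r)) = ½·ln(1.6316) = 0.2448.
n = ((z_{α/2} + z_β)/C)² + 3.
(2.241 + 0.842) / 0.2448 = 3.083 / 0.2448 = 12.594.
n = 12.594² + 3 = 158.61 + 3 = 161.6.
Round up.

n = 162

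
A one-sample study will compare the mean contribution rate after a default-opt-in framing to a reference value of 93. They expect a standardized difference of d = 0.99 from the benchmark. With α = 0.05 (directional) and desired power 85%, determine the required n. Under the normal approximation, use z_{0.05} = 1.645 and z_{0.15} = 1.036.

For a one-sample test: n = ((z_{α} + z_β) / d)².
z_{α} + z_β = 1.645 + 1.036 = 2.681.
n = (2.681 / 0.99)² = 2.708² = 7.33.
Round up.

n = 8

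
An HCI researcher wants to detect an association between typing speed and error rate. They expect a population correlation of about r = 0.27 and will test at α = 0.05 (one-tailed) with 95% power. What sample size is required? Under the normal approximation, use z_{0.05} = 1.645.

Fisher's z: C = ½·ln((1+r)/(1−r)) = ½·ln(1.7397) = 0.2769.
n = ((z_{α} + z_β)/C)² + 3.
(1.645 + 1.645) / 0.2769 = 3.290 / 0.2769 = 11.882.
n = 11.882² + 3 = 141.17 + 3 = 144.2.
Round up.

n = 145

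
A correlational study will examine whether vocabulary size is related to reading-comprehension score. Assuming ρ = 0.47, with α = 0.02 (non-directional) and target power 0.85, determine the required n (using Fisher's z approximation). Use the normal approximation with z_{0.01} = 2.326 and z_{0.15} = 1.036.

n = 47

Fisher's z: C = ½·ln((1+r)/(1−r)) = ½·ln(2.7736) = 0.5101.
n = ((z_{α/2} + z_β)/C)² + 3.
(2.326 + 1.036) / 0.5101 = 3.362 / 0.5101 = 6.591.
n = 6.591² + 3 = 43.44 + 3 = 46.4.
Round up.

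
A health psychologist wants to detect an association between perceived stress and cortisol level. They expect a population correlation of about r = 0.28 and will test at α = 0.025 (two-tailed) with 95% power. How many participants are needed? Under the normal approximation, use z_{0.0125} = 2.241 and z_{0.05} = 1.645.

n = 186

Fisher's z: C = ½·ln((1+r)/(1−r)) = ½·ln(1.7778) = 0.2877.
n = ((z_{α/2} + z_β)/C)² + 3.
(2.241 + 1.645) / 0.2877 = 3.886 / 0.2877 = 13.507.
n = 13.507² + 3 = 182.44 + 3 = 185.4.
Round up.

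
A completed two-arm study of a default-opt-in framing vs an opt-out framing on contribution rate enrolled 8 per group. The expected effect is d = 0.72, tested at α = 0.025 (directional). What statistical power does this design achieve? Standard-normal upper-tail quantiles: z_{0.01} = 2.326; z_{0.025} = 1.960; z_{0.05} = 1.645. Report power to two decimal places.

power ≈ 0.30

For two equal groups, power = Φ(d·√(n/2) − z_{α}).
d·√(n/2) = 0.72 × √(8/2) = 0.72 × 2.000 = 1.440.
z_β = 1.440 − 1.960 = -0.520.
Power = Φ(-0.520) = 0.302.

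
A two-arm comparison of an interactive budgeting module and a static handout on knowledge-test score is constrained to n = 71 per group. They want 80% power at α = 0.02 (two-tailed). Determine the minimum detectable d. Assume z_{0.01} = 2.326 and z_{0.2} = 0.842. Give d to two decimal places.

d_min ≈ 0.53

For two independent groups of n = 71 each: d_min = (z_{α/2} + z_β)·√(2/n).
z-sum = 2.326 + 0.842 = 3.168.
d_min = 3.168 × √(2/71) = 3.168 × 0.1678 = 0.532.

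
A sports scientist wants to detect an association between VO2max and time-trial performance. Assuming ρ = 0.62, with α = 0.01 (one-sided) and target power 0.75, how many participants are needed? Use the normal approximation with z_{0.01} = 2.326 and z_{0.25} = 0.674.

Fisher's z: C = ½·ln((1+r)/(1−r)) = ½·ln(4.2632) = 0.7250.
n = ((z_{α} + z_β)/C)² + 3.
(2.326 + 0.674) / 0.7250 = 3.000 / 0.7250 = 4.138.
n = 4.138² + 3 = 17.12 + 3 = 20.1.
Round up.

n = 21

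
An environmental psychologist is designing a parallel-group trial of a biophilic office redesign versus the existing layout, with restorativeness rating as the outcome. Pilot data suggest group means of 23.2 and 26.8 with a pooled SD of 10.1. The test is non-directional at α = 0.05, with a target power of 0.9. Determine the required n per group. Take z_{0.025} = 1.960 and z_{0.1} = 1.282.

n = 166 per group

Cohen's d = |M₁ − M₂| / SD_pooled = |23.2 − 26.8| / 10.1 = 3.6 / 10.1 = 0.356.
For two independent groups with equal n: n = 2·((z_{α/2} + z_β) / d)².
z_{α/2} + z_β = 1.960 + 1.282 = 3.242.
n = 2 × (3.242 / 0.356)² = 2 × 9.107² = 2 × 82.93 = 165.9.
Round up to the next whole participant.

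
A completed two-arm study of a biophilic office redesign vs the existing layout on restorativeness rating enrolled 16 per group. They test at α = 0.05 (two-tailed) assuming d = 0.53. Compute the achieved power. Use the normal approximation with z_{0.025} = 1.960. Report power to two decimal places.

power ≈ 0.32

For two equal groups, power = Φ(d·√(n/2) − z_{α/2}).
d·√(n/2) = 0.53 × √(16/2) = 0.53 × 2.828 = 1.499.
z_β = 1.499 − 1.960 = -0.461.
Power = Φ(-0.461) = 0.322.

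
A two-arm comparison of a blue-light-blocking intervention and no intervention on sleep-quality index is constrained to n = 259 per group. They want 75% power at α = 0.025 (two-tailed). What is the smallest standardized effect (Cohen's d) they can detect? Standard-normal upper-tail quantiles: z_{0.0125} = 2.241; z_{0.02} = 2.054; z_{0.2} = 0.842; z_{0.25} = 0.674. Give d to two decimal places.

For two independent groups of n = 259 each: d_min = (z_{α/2} + z_β)·√(2/n).
z-sum = 2.241 + 0.674 = 2.915.
d_min = 2.915 × √(2/259) = 2.915 × 0.0879 = 0.256.

d_min ≈ 0.26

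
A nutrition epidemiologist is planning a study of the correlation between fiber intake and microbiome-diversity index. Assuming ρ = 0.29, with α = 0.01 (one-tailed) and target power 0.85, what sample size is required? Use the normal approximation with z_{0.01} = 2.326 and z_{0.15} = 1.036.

n = 130

Fisher's z: C = ½·ln((1+r)/(1−r)) = ½·ln(1.8169) = 0.2986.
n = ((z_{α} + z_β)/C)² + 3.
(2.326 + 1.036) / 0.2986 = 3.362 / 0.2986 = 11.259.
n = 11.259² + 3 = 126.77 + 3 = 129.8.
Round up.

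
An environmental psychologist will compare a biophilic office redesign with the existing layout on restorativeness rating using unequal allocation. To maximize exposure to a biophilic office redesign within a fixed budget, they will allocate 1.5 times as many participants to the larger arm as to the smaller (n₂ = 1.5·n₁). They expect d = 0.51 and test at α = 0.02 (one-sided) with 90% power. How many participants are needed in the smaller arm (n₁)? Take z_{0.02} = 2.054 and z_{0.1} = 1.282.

n₁ = 72

With allocation ratio k = n₂/n₁ = 1.5, Var(x̄₁−x̄₂) = σ²(1/n₁ + 1/(k·n₁)) = σ²·(k+1)/(k·n₁).
So n₁ = (1 + 1/k)·((z_{α} + z_β)/d)² = 1.667 × (3.336/0.51)².
n₁ = 1.667 × 42.79 = 71.3.
Round up: n₁ = 72, giving n₂ = 1.5 × 72 = 108.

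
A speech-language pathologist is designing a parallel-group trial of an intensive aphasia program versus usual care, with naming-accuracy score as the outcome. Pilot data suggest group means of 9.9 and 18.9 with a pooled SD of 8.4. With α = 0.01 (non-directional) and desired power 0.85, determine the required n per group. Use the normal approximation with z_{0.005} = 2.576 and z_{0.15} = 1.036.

n = 23 per group

Cohen's d = |M₁ − M₂| / SD_pooled = |9.9 − 18.9| / 8.4 = 9.0 / 8.4 = 1.071.
For two independent groups with equal n: n = 2·((z_{α/2} + z_β) / d)².
z_{α/2} + z_β = 2.576 + 1.036 = 3.612.
n = 2 × (3.612 / 1.071)² = 2 × 3.373² = 2 × 11.37 = 22.7.
Round up to the next whole participant.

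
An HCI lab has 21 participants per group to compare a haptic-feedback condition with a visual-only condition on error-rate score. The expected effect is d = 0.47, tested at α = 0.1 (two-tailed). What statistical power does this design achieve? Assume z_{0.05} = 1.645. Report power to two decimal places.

For two equal groups, power = Φ(d·√(n/2) − z_{α/2}).
d·√(n/2) = 0.47 × √(21/2) = 0.47 × 3.240 = 1.523.
z_β = 1.523 − 1.645 = -0.122.
Power = Φ(-0.122) = 0.451.

power ≈ 0.45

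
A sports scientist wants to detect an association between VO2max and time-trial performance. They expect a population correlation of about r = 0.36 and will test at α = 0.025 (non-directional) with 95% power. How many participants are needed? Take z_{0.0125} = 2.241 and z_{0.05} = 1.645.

n = 110

Fisher's z: C = ½·ln((1+r)/(1−r)) = ½·ln(2.1250) = 0.3769.
n = ((z_{α/2} + z_β)/C)² + 3.
(2.241 + 1.645) / 0.3769 = 3.886 / 0.3769 = 10.310.
n = 10.310² + 3 = 106.30 + 3 = 109.3.
Round up.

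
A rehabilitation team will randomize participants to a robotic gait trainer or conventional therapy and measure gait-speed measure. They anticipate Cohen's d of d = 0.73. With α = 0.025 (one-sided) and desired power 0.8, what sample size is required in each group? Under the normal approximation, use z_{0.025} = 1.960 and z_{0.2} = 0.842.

n = 30 per group

For two independent groups with equal n: n = 2·((z_{α} + z_β) / d)².
z_{α} + z_β = 1.960 + 0.842 = 2.802.
n = 2 × (2.802 / 0.73)² = 2 × 3.838² = 2 × 14.73 = 29.5.
Round up to the next whole participant.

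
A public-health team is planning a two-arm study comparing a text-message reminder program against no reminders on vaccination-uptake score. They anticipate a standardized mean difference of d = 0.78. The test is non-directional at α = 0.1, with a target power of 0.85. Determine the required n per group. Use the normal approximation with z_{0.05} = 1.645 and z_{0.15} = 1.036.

n = 24 per group

For two independent groups with equal n: n = 2·((z_{α/2} + z_β) / d)².
z_{α/2} + z_β = 1.645 + 1.036 = 2.681.
n = 2 × (2.681 / 0.78)² = 2 × 3.437² = 2 × 11.81 = 23.6.
Round up to the next whole participant.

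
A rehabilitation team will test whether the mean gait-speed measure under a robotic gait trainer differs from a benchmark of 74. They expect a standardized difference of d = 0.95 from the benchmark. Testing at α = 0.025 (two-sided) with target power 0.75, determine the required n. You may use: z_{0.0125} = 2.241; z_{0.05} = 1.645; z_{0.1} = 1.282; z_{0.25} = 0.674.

For a one-sample test: n = ((z_{α/2} + z_β) / d)².
z_{α/2} + z_β = 2.241 + 0.674 = 2.915.
n = (2.915 / 0.95)² = 3.068² = 9.42.
Round up.

n = 10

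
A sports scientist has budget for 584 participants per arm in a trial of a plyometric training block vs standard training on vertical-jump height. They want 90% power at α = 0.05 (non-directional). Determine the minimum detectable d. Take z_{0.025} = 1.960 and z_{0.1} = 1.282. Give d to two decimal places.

For two independent groups of n = 584 each: d_min = (z_{α/2} + z_β)·√(2/n).
z-sum = 1.960 + 1.282 = 3.242.
d_min = 3.242 × √(2/584) = 3.242 × 0.0585 = 0.190.

d_min ≈ 0.19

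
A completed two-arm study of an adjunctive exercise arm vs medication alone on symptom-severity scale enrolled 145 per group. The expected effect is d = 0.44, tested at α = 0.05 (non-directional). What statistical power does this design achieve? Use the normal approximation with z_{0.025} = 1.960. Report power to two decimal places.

For two equal groups, power = Φ(d·√(n/2) − z_{α/2}).
d·√(n/2) = 0.44 × √(145/2) = 0.44 × 8.515 = 3.746.
z_β = 3.746 − 1.960 = 1.786.
Power = Φ(1.786) = 0.963.

power ≈ 0.96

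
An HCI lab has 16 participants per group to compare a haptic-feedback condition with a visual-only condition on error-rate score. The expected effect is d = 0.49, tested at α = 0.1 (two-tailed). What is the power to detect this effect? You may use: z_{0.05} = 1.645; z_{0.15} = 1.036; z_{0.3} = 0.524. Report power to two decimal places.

power ≈ 0.40

For two equal groups, power = Φ(d·√(n/2) − z_{α/2}).
d·√(n/2) = 0.49 × √(16/2) = 0.49 × 2.828 = 1.386.
z_β = 1.386 − 1.645 = -0.259.
Power = Φ(-0.259) = 0.398.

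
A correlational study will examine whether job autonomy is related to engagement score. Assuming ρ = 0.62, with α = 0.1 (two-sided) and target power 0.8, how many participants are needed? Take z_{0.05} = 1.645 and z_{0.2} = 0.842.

Fisher's z: C = ½·ln((1+r)/(1−r)) = ½·ln(4.2632) = 0.7250.
n = ((z_{α/2} + z_β)/C)² + 3.
(1.645 + 0.842) / 0.7250 = 2.487 / 0.7250 = 3.430.
n = 3.430² + 3 = 11.77 + 3 = 14.8.
Round up.

n = 15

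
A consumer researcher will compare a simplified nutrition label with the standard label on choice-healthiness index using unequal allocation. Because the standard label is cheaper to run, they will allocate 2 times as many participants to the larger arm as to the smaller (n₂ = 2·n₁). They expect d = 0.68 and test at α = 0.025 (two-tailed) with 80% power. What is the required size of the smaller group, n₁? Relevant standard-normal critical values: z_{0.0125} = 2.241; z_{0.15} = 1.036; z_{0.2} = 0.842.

With allocation ratio k = n₂/n₁ = 2, Var(x̄₁−x̄₂) = σ²(1/n₁ + 1/(k·n₁)) = σ²·(k+1)/(k·n₁).
So n₁ = (1 + 1/k)·((z_{α/2} + z_β)/d)² = 1.500 × (3.083/0.68)².
n₁ = 1.500 × 20.56 = 30.8.
Round up: n₁ = 31, giving n₂ = 2 × 31 = 62.

n₁ = 31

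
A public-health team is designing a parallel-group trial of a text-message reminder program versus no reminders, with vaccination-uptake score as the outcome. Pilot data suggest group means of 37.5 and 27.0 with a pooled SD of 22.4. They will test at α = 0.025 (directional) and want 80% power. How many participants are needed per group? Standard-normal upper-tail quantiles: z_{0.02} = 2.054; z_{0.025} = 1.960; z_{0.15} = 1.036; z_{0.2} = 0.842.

n = 72 per group

Cohen's d = |M₁ − M₂| / SD_pooled = |37.5 − 27.0| / 22.4 = 10.5 / 22.4 = 0.469.
For two independent groups with equal n: n = 2·((z_{α} + z_β) / d)².
z_{α} + z_β = 1.960 + 0.842 = 2.802.
n = 2 × (2.802 / 0.469)² = 2 × 5.974² = 2 × 35.69 = 71.4.
Round up to the next whole participant.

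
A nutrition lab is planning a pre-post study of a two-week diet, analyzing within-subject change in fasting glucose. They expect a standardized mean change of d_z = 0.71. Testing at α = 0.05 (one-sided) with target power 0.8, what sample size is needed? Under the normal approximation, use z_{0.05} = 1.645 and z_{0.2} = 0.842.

n = 13 pairs

For a paired (one-sample on differences) test: n = ((z_{α} + z_β) / d)².
z_{α} + z_β = 1.645 + 0.842 = 2.487.
n = (2.487 / 0.71)² = 3.503² = 12.27.
Round up.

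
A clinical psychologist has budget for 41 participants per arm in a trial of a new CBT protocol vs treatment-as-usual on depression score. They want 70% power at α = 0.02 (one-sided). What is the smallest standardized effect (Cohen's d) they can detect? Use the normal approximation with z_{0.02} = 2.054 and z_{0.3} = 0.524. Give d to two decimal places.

d_min ≈ 0.57

For two independent groups of n = 41 each: d_min = (z_{α} + z_β)·√(2/n).
z-sum = 2.054 + 0.524 = 2.578.
d_min = 2.578 × √(2/41) = 2.578 × 0.2209 = 0.569.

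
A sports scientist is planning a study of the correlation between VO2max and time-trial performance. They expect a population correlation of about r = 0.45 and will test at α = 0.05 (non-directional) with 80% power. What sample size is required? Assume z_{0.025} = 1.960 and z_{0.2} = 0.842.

n = 37

Fisher's z: C = ½·ln((1+r)/(1−r)) = ½·ln(2.6364) = 0.4847.
n = ((z_{α/2} + z_β)/C)² + 3.
(1.960 + 0.842) / 0.4847 = 2.802 / 0.4847 = 5.781.
n = 5.781² + 3 = 33.42 + 3 = 36.4.
Round up.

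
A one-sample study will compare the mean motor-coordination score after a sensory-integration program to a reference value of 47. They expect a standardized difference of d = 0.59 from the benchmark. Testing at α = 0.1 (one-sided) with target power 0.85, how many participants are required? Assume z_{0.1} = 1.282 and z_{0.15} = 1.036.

n = 16

For a one-sample test: n = ((z_{α} + z_β) / d)².
z_{α} + z_β = 1.282 + 1.036 = 2.318.
n = (2.318 / 0.59)² = 3.929² = 15.44.
Round up.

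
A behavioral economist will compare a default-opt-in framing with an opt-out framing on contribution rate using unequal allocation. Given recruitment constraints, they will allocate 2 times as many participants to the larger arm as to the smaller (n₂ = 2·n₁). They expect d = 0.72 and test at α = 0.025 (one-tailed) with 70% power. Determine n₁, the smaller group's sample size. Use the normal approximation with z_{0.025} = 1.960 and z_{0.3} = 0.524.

With allocation ratio k = n₂/n₁ = 2, Var(x̄₁−x̄₂) = σ²(1/n₁ + 1/(k·n₁)) = σ²·(k+1)/(k·n₁).
So n₁ = (1 + 1/k)·((z_{α} + z_β)/d)² = 1.500 × (2.484/0.72)².
n₁ = 1.500 × 11.90 = 17.9.
Round up: n₁ = 18, giving n₂ = 2 × 18 = 36.

n₁ = 18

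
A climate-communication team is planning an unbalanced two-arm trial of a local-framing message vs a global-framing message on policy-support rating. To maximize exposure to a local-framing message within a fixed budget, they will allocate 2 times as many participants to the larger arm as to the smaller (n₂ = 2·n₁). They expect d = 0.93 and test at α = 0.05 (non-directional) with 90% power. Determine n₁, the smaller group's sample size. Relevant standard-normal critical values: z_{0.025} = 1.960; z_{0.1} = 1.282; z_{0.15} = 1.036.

n₁ = 19

With allocation ratio k = n₂/n₁ = 2, Var(x̄₁−x̄₂) = σ²(1/n₁ + 1/(k·n₁)) = σ²·(k+1)/(k·n₁).
So n₁ = (1 + 1/k)·((z_{α/2} + z_β)/d)² = 1.500 × (3.242/0.93)².
n₁ = 1.500 × 12.15 = 18.2.
Round up: n₁ = 19, giving n₂ = 2 × 19 = 38.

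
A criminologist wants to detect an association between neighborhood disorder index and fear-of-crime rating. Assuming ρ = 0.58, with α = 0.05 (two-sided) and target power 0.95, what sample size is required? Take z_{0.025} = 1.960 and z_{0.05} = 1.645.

n = 33

Fisher's z: C = ½·ln((1+r)/(1−r)) = ½·ln(3.7619) = 0.6625.
n = ((z_{α/2} + z_β)/C)² + 3.
(1.960 + 1.645) / 0.6625 = 3.605 / 0.6625 = 5.442.
n = 5.442² + 3 = 29.61 + 3 = 32.6.
Round up.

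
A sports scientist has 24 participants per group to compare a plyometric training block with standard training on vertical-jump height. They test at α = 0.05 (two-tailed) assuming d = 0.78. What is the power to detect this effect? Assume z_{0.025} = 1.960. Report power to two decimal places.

For two equal groups, power = Φ(d·√(n/2) − z_{α/2}).
d·√(n/2) = 0.78 × √(24/2) = 0.78 × 3.464 = 2.702.
z_β = 2.702 − 1.960 = 0.742.
Power = Φ(0.742) = 0.771.

power ≈ 0.77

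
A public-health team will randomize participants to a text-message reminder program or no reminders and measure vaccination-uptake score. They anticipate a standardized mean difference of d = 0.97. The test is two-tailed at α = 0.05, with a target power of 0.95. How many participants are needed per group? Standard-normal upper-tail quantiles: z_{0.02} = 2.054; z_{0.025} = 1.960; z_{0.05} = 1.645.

For two independent groups with equal n: n = 2·((z_{α/2} + z_β) / d)².
z_{α/2} + z_β = 1.960 + 1.645 = 3.605.
n = 2 × (3.605 / 0.97)² = 2 × 3.716² = 2 × 13.81 = 27.6.
Round up to the next whole participant.

n = 28 per group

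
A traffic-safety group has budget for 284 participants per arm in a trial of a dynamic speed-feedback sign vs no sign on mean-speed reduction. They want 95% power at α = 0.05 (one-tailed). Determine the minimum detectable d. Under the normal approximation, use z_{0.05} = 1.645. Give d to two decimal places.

d_min ≈ 0.28

For two independent groups of n = 284 each: d_min = (z_{α} + z_β)·√(2/n).
z-sum = 1.645 + 1.645 = 3.290.
d_min = 3.290 × √(2/284) = 3.290 × 0.0839 = 0.276.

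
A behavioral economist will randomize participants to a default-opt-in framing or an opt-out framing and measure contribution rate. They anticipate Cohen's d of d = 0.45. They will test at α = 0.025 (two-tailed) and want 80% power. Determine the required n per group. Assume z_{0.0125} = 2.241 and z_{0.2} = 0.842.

For two independent groups with equal n: n = 2·((z_{α/2} + z_β) / d)².
z_{α/2} + z_β = 2.241 + 0.842 = 3.083.
n = 2 × (3.083 / 0.45)² = 2 × 6.851² = 2 × 46.94 = 93.9.
Round up to the next whole participant.

n = 94 per group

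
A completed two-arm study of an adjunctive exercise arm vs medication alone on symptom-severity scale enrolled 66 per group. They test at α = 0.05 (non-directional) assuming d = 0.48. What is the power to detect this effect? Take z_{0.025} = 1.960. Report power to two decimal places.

For two equal groups, power = Φ(d·√(n/2) − z_{α/2}).
d·√(n/2) = 0.48 × √(66/2) = 0.48 × 5.745 = 2.757.
z_β = 2.757 − 1.960 = 0.797.
Power = Φ(0.797) = 0.787.

power ≈ 0.79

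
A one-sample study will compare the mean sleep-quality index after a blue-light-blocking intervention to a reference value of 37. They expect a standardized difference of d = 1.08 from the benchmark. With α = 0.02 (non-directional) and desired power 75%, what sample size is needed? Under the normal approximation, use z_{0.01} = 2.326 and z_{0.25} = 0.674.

For a one-sample test: n = ((z_{α/2} + z_β) / d)².
z_{α/2} + z_β = 2.326 + 0.674 = 3.000.
n = (3.000 / 1.08)² = 2.778² = 7.72.
Round up.

n = 8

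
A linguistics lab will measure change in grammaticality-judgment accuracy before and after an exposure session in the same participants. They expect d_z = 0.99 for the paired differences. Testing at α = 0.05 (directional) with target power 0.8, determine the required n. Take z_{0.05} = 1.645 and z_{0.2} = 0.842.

n = 7 pairs

For a paired (one-sample on differences) test: n = ((z_{α} + z_β) / d)².
z_{α} + z_β = 1.645 + 0.842 = 2.487.
n = (2.487 / 0.99)² = 2.512² = 6.31.
Round up.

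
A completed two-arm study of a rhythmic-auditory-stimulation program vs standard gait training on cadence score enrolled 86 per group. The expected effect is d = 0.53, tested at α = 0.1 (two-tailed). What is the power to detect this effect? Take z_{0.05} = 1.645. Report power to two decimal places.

For two equal groups, power = Φ(d·√(n/2) − z_{α/2}).
d·√(n/2) = 0.53 × √(86/2) = 0.53 × 6.557 = 3.475.
z_β = 3.475 − 1.645 = 1.830.
Power = Φ(1.830) = 0.966.

power ≈ 0.97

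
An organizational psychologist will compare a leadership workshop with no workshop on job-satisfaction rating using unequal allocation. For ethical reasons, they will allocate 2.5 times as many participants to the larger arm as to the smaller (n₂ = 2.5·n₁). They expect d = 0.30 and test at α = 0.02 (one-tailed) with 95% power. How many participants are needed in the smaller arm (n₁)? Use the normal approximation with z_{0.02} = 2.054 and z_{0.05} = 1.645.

n₁ = 213

With allocation ratio k = n₂/n₁ = 2.5, Var(x̄₁−x̄₂) = σ²(1/n₁ + 1/(k·n₁)) = σ²·(k+1)/(k·n₁).
So n₁ = (1 + 1/k)·((z_{α} + z_β)/d)² = 1.400 × (3.699/0.30)².
n₁ = 1.400 × 152.03 = 212.8.
Round up: n₁ = 213, giving n₂ = ⌈2.5 × 213⌉ = ⌈532.5⌉ = 533.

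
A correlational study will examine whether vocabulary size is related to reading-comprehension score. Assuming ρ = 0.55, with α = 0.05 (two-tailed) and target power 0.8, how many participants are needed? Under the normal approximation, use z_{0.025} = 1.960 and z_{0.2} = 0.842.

n = 24

Fisher's z: C = ½·ln((1+r)/(1−r)) = ½·ln(3.4444) = 0.6184.
n = ((z_{α/2} + z_β)/C)² + 3.
(1.960 + 0.842) / 0.6184 = 2.802 / 0.6184 = 4.531.
n = 4.531² + 3 = 20.53 + 3 = 23.5.
Round up.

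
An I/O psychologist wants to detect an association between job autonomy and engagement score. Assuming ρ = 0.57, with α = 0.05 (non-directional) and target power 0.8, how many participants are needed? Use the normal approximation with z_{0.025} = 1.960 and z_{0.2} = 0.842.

Fisher's z: C = ½·ln((1+r)/(1−r)) = ½·ln(3.6512) = 0.6475.
n = ((z_{α/2} + z_β)/C)² + 3.
(1.960 + 0.842) / 0.6475 = 2.802 / 0.6475 = 4.327.
n = 4.327² + 3 = 18.73 + 3 = 21.7.
Round up.

n = 22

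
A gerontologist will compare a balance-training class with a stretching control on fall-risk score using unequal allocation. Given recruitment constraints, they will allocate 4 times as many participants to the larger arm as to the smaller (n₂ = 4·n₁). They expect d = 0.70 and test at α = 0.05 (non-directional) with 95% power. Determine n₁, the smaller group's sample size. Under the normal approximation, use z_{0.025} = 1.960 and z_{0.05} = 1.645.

With allocation ratio k = n₂/n₁ = 4, Var(x̄₁−x̄₂) = σ²(1/n₁ + 1/(k·n₁)) = σ²·(k+1)/(k·n₁).
So n₁ = (1 + 1/k)·((z_{α/2} + z_β)/d)² = 1.250 × (3.605/0.70)².
n₁ = 1.250 × 26.52 = 33.2.
Round up: n₁ = 34, giving n₂ = 4 × 34 = 136.

n₁ = 34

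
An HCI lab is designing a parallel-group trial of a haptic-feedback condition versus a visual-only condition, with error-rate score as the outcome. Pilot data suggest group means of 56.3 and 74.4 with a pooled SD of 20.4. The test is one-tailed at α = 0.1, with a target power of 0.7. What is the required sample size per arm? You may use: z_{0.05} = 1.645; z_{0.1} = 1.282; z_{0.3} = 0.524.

n = 9 per group

Cohen's d = |M₁ − M₂| / SD_pooled = |56.3 − 74.4| / 20.4 = 18.1 / 20.4 = 0.887.
For two independent groups with equal n: n = 2·((z_{α} + z_β) / d)².
z_{α} + z_β = 1.282 + 0.524 = 1.806.
n = 2 × (1.806 / 0.887)² = 2 × 2.036² = 2 × 4.15 = 8.3.
Round up to the next whole participant.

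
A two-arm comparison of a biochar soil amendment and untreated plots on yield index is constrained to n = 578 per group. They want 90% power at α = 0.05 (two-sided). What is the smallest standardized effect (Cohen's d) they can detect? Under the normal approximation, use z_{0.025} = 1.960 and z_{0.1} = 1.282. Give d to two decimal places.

d_min ≈ 0.19

For two independent groups of n = 578 each: d_min = (z_{α/2} + z_β)·√(2/n).
z-sum = 1.960 + 1.282 = 3.242.
d_min = 3.242 × √(2/578) = 3.242 × 0.0588 = 0.191.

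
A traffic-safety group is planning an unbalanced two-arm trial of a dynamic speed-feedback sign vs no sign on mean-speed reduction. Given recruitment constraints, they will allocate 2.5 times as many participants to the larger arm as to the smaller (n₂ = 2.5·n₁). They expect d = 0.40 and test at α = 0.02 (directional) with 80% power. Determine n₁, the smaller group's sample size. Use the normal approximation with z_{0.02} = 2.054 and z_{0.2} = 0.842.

n₁ = 74

With allocation ratio k = n₂/n₁ = 2.5, Var(x̄₁−x̄₂) = σ²(1/n₁ + 1/(k·n₁)) = σ²·(k+1)/(k·n₁).
So n₁ = (1 + 1/k)·((z_{α} + z_β)/d)² = 1.400 × (2.896/0.40)².
n₁ = 1.400 × 52.42 = 73.4.
Round up: n₁ = 74, giving n₂ = 2.5 × 74 = 185.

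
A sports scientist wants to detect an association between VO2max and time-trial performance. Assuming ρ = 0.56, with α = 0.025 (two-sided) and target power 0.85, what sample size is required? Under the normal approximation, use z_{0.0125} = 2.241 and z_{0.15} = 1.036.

n = 30

Fisher's z: C = ½·ln((1+r)/(1−r)) = ½·ln(3.5455) = 0.6328.
n = ((z_{α/2} + z_β)/C)² + 3.
(2.241 + 1.036) / 0.6328 = 3.277 / 0.6328 = 5.179.
n = 5.179² + 3 = 26.82 + 3 = 29.8.
Round up.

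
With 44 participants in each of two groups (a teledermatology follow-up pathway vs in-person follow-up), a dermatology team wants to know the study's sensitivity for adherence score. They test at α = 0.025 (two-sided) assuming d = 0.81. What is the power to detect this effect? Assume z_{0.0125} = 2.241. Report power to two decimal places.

For two equal groups, power = Φ(d·√(n/2) − z_{α/2}).
d·√(n/2) = 0.81 × √(44/2) = 0.81 × 4.690 = 3.799.
z_β = 3.799 − 2.241 = 1.558.
Power = Φ(1.558) = 0.940.

power ≈ 0.94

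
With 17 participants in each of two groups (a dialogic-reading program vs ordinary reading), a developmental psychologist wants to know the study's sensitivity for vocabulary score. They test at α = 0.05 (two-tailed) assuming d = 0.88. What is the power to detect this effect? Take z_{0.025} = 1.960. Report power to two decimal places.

power ≈ 0.73

For two equal groups, power = Φ(d·√(n/2) − z_{α/2}).
d·√(n/2) = 0.88 × √(17/2) = 0.88 × 2.915 = 2.566.
z_β = 2.566 − 1.960 = 0.606.
Power = Φ(0.606) = 0.728.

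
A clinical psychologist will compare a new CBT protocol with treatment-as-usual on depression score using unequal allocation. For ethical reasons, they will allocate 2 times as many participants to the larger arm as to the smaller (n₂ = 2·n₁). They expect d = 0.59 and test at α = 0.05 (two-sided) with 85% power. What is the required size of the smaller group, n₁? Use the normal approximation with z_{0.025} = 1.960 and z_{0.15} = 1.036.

n₁ = 39

With allocation ratio k = n₂/n₁ = 2, Var(x̄₁−x̄₂) = σ²(1/n₁ + 1/(k·n₁)) = σ²·(k+1)/(k·n₁).
So n₁ = (1 + 1/k)·((z_{α/2} + z_β)/d)² = 1.500 × (2.996/0.59)².
n₁ = 1.500 × 25.79 = 38.7.
Round up: n₁ = 39, giving n₂ = 2 × 39 = 78.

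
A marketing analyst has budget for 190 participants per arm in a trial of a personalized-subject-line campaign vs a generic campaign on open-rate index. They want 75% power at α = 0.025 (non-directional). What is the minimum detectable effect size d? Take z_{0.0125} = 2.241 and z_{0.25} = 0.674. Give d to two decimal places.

d_min ≈ 0.30

For two independent groups of n = 190 each: d_min = (z_{α/2} + z_β)·√(2/n).
z-sum = 2.241 + 0.674 = 2.915.
d_min = 2.915 × √(2/190) = 2.915 × 0.1026 = 0.299.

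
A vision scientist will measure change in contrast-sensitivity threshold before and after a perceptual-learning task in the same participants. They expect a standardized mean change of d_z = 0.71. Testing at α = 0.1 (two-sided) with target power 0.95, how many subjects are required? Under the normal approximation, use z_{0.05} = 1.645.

n = 22 pairs

For a paired (one-sample on differences) test: n = ((z_{α/2} + z_β) / d)².
z_{α/2} + z_β = 1.645 + 1.645 = 3.290.
n = (3.290 / 0.71)² = 4.634² = 21.47.
Round up.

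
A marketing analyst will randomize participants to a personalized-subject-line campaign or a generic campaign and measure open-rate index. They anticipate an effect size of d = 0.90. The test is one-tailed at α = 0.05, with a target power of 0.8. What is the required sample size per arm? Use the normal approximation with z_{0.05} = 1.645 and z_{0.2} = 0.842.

n = 16 per group

For two independent groups with equal n: n = 2·((z_{α} + z_β) / d)².
z_{α} + z_β = 1.645 + 0.842 = 2.487.
n = 2 × (2.487 / 0.90)² = 2 × 2.763² = 2 × 7.64 = 15.3.
Round up to the next whole participant.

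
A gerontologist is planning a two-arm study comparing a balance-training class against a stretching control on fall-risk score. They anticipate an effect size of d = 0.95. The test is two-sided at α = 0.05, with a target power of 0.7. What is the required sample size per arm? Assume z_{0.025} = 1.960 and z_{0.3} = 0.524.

n = 14 per group

For two independent groups with equal n: n = 2·((z_{α/2} + z_β) / d)².
z_{α/2} + z_β = 1.960 + 0.524 = 2.484.
n = 2 × (2.484 / 0.95)² = 2 × 2.615² = 2 × 6.84 = 13.7.
Round up to the next whole participant.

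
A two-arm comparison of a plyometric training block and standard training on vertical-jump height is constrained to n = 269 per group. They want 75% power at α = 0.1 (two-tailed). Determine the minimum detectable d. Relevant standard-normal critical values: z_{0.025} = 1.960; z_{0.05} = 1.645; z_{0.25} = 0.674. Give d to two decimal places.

d_min ≈ 0.20

For two independent groups of n = 269 each: d_min = (z_{α/2} + z_β)·√(2/n).
z-sum = 1.645 + 0.674 = 2.319.
d_min = 2.319 × √(2/269) = 2.319 × 0.0862 = 0.200.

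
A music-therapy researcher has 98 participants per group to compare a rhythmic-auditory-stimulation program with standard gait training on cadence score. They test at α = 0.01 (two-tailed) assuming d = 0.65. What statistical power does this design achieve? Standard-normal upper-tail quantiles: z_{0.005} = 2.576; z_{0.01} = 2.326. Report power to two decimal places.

For two equal groups, power = Φ(d·√(n/2) − z_{α/2}).
d·√(n/2) = 0.65 × √(98/2) = 0.65 × 7.000 = 4.550.
z_β = 4.550 − 2.576 = 1.974.
Power = Φ(1.974) = 0.976.

power ≈ 0.98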